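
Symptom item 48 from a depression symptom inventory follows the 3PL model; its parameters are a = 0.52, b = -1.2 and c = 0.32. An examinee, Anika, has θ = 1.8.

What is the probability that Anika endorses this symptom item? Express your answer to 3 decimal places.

0.882

P(θ) = c + (1 − c) · 1 / (1 + exp(−a(θ − b)))
Exponent: 0.52 × (1.8 − (-1.2)) = 1.5600
1/(1 + e^{-1.5600}) = 0.8264
P = 0.32 + 0.68 × 0.8264 = 0.8819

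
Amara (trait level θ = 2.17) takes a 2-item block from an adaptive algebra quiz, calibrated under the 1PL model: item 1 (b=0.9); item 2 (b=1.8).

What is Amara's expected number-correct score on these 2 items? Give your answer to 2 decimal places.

P(θ) = 1 / (1 + exp(−(θ − b)))
P_1 = 1/(1+e^{-1.2700}) = 0.7807
P_2 = 1/(1+e^{-0.3700}) = 0.5915
E[score] = 0.7807 + 0.5915 = 1.3722

1.37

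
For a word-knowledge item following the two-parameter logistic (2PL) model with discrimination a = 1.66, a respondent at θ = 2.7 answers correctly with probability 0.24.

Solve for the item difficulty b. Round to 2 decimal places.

P(θ) = 1 / (1 + exp(−a(θ − b)))
logit(0.24) = ln(0.24/0.76) = -1.1527
b = θ − logit/(a) = 2.7 − (-1.1527)/1.6600 = 3.3944

3.39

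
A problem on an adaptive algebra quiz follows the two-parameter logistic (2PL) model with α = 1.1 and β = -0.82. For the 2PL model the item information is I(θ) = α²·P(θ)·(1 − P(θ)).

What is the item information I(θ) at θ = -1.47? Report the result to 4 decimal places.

0.2669

P = 1/(1+e^{0.7150}) = 0.3285
P(1−P) = 0.3285 × 0.6715 = 0.2206
I = α² × P(1−P) = 1.1² × 0.2206 = 0.26691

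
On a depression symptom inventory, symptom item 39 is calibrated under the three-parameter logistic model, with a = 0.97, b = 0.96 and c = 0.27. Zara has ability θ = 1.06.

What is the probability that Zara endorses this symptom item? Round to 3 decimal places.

0.653

P(θ) = c + (1 − c) · 1 / (1 + exp(−a(θ − b)))
Exponent: 0.97 × (1.06 − 0.96) = 0.0970
1/(1 + e^{-0.0970}) = 0.5242
P = 0.27 + 0.73 × 0.5242 = 0.6527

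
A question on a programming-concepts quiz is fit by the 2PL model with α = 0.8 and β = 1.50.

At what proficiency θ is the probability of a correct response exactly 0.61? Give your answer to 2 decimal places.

2.06

P(θ) = 1 / (1 + exp(−α(θ − β)))
logit = ln(0.6100/0.3900) = 0.4473
θ = β + logit/(α) = 1.50 + 0.4473/0.8000 = 2.0591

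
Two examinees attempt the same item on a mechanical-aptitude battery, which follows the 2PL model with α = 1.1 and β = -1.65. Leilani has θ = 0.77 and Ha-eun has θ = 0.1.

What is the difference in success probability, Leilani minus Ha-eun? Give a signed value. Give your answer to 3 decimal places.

P(θ) = 1 / (1 + exp(−α(θ − β)))
P(Leilani) = 0.9347  [exponent 2.6620]
P(Ha-eun) = 0.8727  [exponent 1.9250]
Difference = 0.9347 − 0.8727 = 0.0621

0.062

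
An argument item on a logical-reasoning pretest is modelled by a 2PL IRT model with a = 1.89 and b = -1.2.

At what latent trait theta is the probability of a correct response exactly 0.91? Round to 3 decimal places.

0.024

P(theta) = 1 / (1 + exp(−a(theta − b)))
logit = ln(0.9100/0.0900) = 2.3136
theta = b + logit/(a) = -1.2 + 2.3136/1.8900 = 0.0241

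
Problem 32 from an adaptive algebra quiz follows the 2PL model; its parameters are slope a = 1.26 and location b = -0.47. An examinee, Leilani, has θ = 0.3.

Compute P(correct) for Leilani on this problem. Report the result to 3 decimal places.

P(θ) = 1 / (1 + exp(−a(θ − b)))
Exponent: 1.26 × (0.3 − (-0.47)) = 0.9702
1/(1 + e^{-0.9702}) = 0.7252

0.725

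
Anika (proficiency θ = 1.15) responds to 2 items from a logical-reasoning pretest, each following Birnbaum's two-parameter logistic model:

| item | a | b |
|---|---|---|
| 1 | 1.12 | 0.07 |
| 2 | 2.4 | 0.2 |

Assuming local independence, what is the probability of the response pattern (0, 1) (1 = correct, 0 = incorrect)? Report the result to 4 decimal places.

0.2085

P(θ) = 1 / (1 + exp(−a(θ − b)))
P_1 = 1/(1+e^{-1.2096}) = 0.7702
P_2 = 1/(1+e^{-2.2800}) = 0.9072
L = (1−P_1) × P_2 = 0.2298 × 0.9072 = 0.20845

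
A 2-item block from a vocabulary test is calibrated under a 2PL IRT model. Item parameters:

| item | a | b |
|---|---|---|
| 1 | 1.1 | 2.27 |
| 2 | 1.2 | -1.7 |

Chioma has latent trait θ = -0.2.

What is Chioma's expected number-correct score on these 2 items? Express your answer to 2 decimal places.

0.92

P(θ) = 1 / (1 + exp(−a(θ − b)))
P_1 = 1/(1+e^{2.7170}) = 0.0620
P_2 = 1/(1+e^{-1.8000}) = 0.8581
E[score] = 0.0620 + 0.8581 = 0.9201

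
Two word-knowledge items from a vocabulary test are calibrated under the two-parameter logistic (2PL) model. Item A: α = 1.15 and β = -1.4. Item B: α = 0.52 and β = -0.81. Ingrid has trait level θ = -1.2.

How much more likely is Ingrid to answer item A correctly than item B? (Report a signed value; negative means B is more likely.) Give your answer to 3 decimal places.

P(θ) = 1 / (1 + exp(−α(θ − β)))
P_A = 0.5572
P_B = 0.4495
P_A − P_B = 0.1078

0.108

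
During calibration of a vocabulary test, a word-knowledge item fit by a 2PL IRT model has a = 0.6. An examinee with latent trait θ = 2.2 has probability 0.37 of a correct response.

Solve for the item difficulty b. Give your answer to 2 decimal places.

P(θ) = 1 / (1 + exp(−a(θ − b)))
logit(0.37) = ln(0.37/0.63) = -0.5322
b = θ − logit/(a) = 2.2 − (-0.5322)/0.6000 = 3.0870

3.09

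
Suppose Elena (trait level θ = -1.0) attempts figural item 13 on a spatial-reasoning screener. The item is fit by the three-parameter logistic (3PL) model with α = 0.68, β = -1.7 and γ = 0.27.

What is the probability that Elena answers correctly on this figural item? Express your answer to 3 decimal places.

0.720

P(θ) = γ + (1 − γ) · 1 / (1 + exp(−α(θ − β)))
Exponent: 0.68 × (-1.0 − (-1.7)) = 0.4760
1/(1 + e^{-0.4760}) = 0.6168
P = 0.27 + 0.73 × 0.6168 = 0.7203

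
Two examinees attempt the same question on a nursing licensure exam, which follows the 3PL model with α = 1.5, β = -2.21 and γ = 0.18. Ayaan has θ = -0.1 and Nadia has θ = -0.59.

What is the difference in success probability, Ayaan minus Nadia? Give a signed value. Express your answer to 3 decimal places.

0.033

P(θ) = γ + (1 − γ) · 1 / (1 + exp(−α(θ − β)))
P(Ayaan) = 0.9668  [exponent 3.1650]
P(Nadia) = 0.9337  [exponent 2.4300]
Difference = 0.9668 − 0.9337 = 0.0331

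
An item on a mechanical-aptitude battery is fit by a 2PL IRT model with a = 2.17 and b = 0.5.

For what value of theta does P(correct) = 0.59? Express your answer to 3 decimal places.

0.668

P(theta) = 1 / (1 + exp(−a(theta − b)))
logit = ln(0.5900/0.4100) = 0.3640
theta = b + logit/(a) = 0.5 + 0.3640/2.1700 = 0.6677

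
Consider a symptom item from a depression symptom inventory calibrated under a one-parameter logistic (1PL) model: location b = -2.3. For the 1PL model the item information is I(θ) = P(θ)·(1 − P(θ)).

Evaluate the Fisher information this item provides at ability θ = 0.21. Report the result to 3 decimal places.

P = 1/(1+e^{-2.5100}) = 0.9248
P(1−P) = 0.9248 × 0.0752 = 0.0695
I = P(1−P) = 0.06951

0.070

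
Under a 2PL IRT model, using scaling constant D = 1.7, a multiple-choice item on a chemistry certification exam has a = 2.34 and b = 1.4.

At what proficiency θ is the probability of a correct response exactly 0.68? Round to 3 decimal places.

1.589

P(θ) = 1 / (1 + exp(−D·a(θ − b)))
logit = ln(0.6800/0.3200) = 0.7538
θ = b + logit/(1.7·a) = 1.4 + 0.7538/3.9780 = 1.5895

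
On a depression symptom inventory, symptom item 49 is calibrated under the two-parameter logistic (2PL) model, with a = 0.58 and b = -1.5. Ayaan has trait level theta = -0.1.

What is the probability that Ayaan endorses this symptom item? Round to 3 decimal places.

P(theta) = 1 / (1 + exp(−a(theta − b)))
Exponent: 0.58 × (-0.1 − (-1.5)) = 0.8120
1/(1 + e^{-0.8120}) = 0.6925

0.693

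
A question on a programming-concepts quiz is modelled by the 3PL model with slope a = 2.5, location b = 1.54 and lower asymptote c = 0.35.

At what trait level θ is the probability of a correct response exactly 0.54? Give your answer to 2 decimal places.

P(θ) = c + (1 − c) · 1 / (1 + exp(−a(θ − b)))
Remove guessing floor: (0.54 − 0.35)/(1 − 0.35) = 0.2923
logit = ln(0.2923/0.7077) = -0.8842
θ = b + logit/(a) = 1.54 + (-0.8842)/2.5000 = 1.1863

1.19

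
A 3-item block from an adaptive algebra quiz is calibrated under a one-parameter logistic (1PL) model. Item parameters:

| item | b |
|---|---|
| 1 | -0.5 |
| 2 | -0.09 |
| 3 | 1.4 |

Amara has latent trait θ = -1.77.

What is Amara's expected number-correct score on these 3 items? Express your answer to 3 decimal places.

P(θ) = 1 / (1 + exp(−(θ − b)))
P_1 = 1/(1+e^{1.2700}) = 0.2193
P_2 = 1/(1+e^{1.6800}) = 0.1571
P_3 = 1/(1+e^{3.1700}) = 0.0403
E[score] = 0.2193 + 0.1571 + 0.0403 = 0.4167

0.417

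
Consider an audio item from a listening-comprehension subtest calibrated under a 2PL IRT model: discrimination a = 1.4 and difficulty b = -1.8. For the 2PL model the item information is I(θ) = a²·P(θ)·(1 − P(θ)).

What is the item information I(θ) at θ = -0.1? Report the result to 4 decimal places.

0.1520

P = 1/(1+e^{-2.3800}) = 0.9153
P(1−P) = 0.9153 × 0.0847 = 0.0775
I = a² × P(1−P) = 1.4² × 0.0775 = 0.15197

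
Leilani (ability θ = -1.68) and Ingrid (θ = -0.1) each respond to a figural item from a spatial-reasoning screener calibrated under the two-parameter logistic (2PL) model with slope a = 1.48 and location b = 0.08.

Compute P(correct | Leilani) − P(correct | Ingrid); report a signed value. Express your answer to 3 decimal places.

P(θ) = 1 / (1 + exp(−a(θ − b)))
P(Leilani) = 0.0688  [exponent -2.6048]
P(Ingrid) = 0.4338  [exponent -0.2664]
Difference = 0.0688 − 0.4338 = -0.3650

-0.365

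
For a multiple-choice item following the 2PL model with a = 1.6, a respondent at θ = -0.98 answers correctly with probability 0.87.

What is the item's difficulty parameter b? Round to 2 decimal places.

P(θ) = 1 / (1 + exp(−a(θ − b)))
logit(0.87) = ln(0.87/0.13) = 1.9010
b = θ − logit/(a) = -0.98 − 1.9010/1.6000 = -2.1681

-2.17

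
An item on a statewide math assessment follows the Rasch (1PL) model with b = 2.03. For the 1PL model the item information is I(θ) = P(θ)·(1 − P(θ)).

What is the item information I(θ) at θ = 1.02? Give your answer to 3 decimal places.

0.196

P = 1/(1+e^{1.0100}) = 0.2670
P(1−P) = 0.2670 × 0.7330 = 0.1957
I = P(1−P) = 0.19570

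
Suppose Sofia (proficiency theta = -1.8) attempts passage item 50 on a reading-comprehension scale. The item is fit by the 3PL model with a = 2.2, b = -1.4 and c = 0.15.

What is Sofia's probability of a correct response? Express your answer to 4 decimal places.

P(theta) = c + (1 − c) · 1 / (1 + exp(−a(theta − b)))
Exponent: 2.2 × (-1.8 − (-1.4)) = -0.8800
1/(1 + e^{0.8800}) = 0.2932
P = 0.15 + 0.85 × 0.2932 = 0.3992

0.3992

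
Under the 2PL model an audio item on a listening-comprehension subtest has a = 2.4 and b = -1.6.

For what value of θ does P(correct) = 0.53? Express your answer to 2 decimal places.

-1.55

P(θ) = 1 / (1 + exp(−a(θ − b)))
logit = ln(0.5300/0.4700) = 0.1201
θ = b + logit/(a) = -1.6 + 0.1201/2.4000 = -1.5499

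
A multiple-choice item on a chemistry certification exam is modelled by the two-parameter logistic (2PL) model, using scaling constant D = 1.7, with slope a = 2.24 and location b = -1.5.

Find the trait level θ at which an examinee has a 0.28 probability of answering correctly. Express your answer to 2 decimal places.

P(θ) = 1 / (1 + exp(−D·a(θ − b)))
logit = ln(0.2800/0.7200) = -0.9445
θ = b + logit/(1.7·a) = -1.5 + (-0.9445)/3.8080 = -1.7480

-1.75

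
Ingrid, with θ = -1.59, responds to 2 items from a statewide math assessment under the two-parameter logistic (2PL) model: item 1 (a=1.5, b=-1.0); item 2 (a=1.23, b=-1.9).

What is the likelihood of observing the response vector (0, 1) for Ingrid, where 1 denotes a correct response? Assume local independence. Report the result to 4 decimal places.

P(θ) = 1 / (1 + exp(−a(θ − b)))
P_1 = 1/(1+e^{0.8850}) = 0.2921
P_2 = 1/(1+e^{-0.3813}) = 0.5942
L = (1−P_1) × P_2 = 0.7079 × 0.5942 = 0.42060

0.4206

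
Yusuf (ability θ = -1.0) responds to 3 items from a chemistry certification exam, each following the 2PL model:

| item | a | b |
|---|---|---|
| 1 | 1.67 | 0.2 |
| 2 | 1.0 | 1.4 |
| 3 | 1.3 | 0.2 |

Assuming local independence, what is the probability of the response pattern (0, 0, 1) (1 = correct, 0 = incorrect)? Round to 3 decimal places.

0.140

P(θ) = 1 / (1 + exp(−a(θ − b)))
P_1 = 1/(1+e^{2.0040}) = 0.1188
P_2 = 1/(1+e^{2.4000}) = 0.0832
P_3 = 1/(1+e^{1.5600}) = 0.1736
L = (1−P_1) × (1−P_2) × P_3 = 0.8812 × 0.9168 × 0.1736 = 0.14029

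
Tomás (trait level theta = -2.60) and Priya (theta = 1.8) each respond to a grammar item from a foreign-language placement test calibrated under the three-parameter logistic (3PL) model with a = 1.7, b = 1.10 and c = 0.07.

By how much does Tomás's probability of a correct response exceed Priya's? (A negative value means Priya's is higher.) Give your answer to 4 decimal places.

P(theta) = c + (1 − c) · 1 / (1 + exp(−a(theta − b)))
P(Tomás) = 0.0717  [exponent -6.2900]
P(Priya) = 0.7831  [exponent 1.1900]
Difference = 0.0717 − 0.7831 = -0.7113

-0.7113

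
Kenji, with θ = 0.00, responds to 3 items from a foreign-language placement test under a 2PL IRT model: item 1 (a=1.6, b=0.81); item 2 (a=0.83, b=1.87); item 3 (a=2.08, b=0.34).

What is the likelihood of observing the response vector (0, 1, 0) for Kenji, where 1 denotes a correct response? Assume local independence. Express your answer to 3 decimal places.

0.092

P(θ) = 1 / (1 + exp(−a(θ − b)))
P_1 = 1/(1+e^{1.2960}) = 0.2148
P_2 = 1/(1+e^{1.5521}) = 0.1748
P_3 = 1/(1+e^{0.7072}) = 0.3302
L = (1−P_1) × P_2 × (1−P_3) = 0.7852 × 0.1748 × 0.6698 = 0.09192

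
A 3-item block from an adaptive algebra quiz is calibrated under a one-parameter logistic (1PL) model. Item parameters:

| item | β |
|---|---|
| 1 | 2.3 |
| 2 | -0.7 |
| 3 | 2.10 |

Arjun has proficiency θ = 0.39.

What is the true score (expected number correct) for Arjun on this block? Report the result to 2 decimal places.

1.03

P(θ) = 1 / (1 + exp(−(θ − β)))
P_1 = 1/(1+e^{1.9100}) = 0.1290
P_2 = 1/(1+e^{-1.0900}) = 0.7484
P_3 = 1/(1+e^{1.7100}) = 0.1532
E[score] = 0.1290 + 0.7484 + 0.1532 = 1.0305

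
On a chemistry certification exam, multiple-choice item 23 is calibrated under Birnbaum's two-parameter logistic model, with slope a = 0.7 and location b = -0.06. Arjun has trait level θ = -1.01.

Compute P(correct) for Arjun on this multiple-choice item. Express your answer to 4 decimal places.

0.3396

P(θ) = 1 / (1 + exp(−a(θ − b)))
Exponent: 0.7 × (-1.01 − (-0.06)) = -0.6650
1/(1 + e^{0.6650}) = 0.3396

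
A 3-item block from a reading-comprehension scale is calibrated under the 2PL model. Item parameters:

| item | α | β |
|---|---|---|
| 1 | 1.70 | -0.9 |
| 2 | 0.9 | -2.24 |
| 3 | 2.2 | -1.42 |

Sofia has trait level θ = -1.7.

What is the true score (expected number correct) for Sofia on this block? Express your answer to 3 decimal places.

1.174

P(θ) = 1 / (1 + exp(−α(θ − β)))
P_1 = 1/(1+e^{1.3600}) = 0.2042
P_2 = 1/(1+e^{-0.4860}) = 0.6192
P_3 = 1/(1+e^{0.6160}) = 0.3507
E[score] = 0.2042 + 0.6192 + 0.3507 = 1.1741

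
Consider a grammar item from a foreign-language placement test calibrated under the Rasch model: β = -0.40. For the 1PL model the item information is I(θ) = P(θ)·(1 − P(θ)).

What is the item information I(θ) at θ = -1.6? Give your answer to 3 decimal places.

P = 1/(1+e^{1.2000}) = 0.2315
P(1−P) = 0.2315 × 0.7685 = 0.1779
I = P(1−P) = 0.17789

0.178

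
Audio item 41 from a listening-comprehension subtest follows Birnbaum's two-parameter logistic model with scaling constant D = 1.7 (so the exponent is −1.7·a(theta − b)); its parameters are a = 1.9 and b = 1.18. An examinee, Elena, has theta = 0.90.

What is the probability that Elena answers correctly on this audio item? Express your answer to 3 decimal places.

P(theta) = 1 / (1 + exp(−D·a(theta − b)))
Exponent: 1.7 × 1.9 × (0.90 − 1.18) = -0.9044
1/(1 + e^{0.9044}) = 0.2881
P = 0.2881

0.288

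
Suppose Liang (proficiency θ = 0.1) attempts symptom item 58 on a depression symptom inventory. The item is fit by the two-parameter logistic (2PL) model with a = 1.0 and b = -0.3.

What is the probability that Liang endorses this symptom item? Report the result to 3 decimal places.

P(θ) = 1 / (1 + exp(−a(θ − b)))
Exponent: 1.0 × (0.1 − (-0.3)) = 0.4000
1/(1 + e^{-0.4000}) = 0.5987

0.599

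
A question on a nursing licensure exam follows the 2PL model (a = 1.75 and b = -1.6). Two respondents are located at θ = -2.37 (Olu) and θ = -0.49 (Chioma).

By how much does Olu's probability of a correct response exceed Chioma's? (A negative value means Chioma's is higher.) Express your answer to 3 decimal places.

P(θ) = 1 / (1 + exp(−a(θ − b)))
P(Olu) = 0.2063  [exponent -1.3475]
P(Chioma) = 0.8746  [exponent 1.9425]
Difference = 0.2063 − 0.8746 = -0.6683

-0.668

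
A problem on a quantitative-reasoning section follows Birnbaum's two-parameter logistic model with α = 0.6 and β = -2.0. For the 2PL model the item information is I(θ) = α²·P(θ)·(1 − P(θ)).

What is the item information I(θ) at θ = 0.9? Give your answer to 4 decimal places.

0.0457

P = 1/(1+e^{-1.7400}) = 0.8507
P(1−P) = 0.8507 × 0.1493 = 0.1270
I = α² × P(1−P) = 0.6² × 0.1270 = 0.04573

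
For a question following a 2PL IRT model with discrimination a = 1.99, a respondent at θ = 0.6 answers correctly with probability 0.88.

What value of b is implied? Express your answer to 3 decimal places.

P(θ) = 1 / (1 + exp(−a(θ − b)))
logit(0.88) = ln(0.88/0.12) = 1.9924
b = θ − logit/(a) = 0.6 − 1.9924/1.9900 = -0.4012

-0.401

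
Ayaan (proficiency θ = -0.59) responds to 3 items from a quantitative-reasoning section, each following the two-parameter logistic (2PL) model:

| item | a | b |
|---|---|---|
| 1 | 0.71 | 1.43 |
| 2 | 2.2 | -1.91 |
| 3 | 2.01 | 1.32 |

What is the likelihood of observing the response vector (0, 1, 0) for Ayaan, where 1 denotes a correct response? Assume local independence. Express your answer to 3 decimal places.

P(θ) = 1 / (1 + exp(−a(θ − b)))
P_1 = 1/(1+e^{1.4342}) = 0.1924
P_2 = 1/(1+e^{-2.9040}) = 0.9480
P_3 = 1/(1+e^{3.8391}) = 0.0211
L = (1−P_1) × P_2 × (1−P_3) = 0.8076 × 0.9480 × 0.9789 = 0.74947

0.749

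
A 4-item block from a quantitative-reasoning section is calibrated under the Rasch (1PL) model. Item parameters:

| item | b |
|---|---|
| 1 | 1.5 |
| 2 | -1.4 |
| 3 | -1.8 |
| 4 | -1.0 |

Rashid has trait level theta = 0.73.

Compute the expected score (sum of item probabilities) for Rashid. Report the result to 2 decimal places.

P(theta) = 1 / (1 + exp(−(theta − b)))
P_1 = 1/(1+e^{0.7700}) = 0.3165
P_2 = 1/(1+e^{-2.1300}) = 0.8938
P_3 = 1/(1+e^{-2.5300}) = 0.9262
P_4 = 1/(1+e^{-1.7300}) = 0.8494
E[score] = 0.3165 + 0.8938 + 0.9262 + 0.8494 = 2.9859

2.99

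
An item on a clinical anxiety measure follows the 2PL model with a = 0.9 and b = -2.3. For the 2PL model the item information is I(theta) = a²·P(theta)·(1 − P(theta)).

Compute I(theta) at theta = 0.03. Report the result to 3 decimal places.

0.079

P = 1/(1+e^{-2.0970}) = 0.8906
P(1−P) = 0.8906 × 0.1094 = 0.0974
I = a² × P(1−P) = 0.9² × 0.0974 = 0.07891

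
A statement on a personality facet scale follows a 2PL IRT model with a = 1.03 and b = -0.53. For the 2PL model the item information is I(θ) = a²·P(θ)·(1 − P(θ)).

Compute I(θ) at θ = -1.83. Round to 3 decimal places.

P = 1/(1+e^{1.3390}) = 0.2077
P(1−P) = 0.2077 × 0.7923 = 0.1645
I = a² × P(1−P) = 1.03² × 0.1645 = 0.17457

0.175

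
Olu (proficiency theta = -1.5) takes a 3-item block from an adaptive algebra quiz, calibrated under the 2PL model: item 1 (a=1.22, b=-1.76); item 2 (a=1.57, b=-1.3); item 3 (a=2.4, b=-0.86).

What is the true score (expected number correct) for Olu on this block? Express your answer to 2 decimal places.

P(theta) = 1 / (1 + exp(−a(theta − b)))
P_1 = 1/(1+e^{-0.3172}) = 0.5786
P_2 = 1/(1+e^{0.3140}) = 0.4221
P_3 = 1/(1+e^{1.5360}) = 0.1771
E[score] = 0.5786 + 0.4221 + 0.1771 = 1.1779

1.18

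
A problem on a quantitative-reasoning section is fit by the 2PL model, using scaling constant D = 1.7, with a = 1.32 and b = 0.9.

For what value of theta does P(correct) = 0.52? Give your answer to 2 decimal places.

0.94

P(theta) = 1 / (1 + exp(−D·a(theta − b)))
logit = ln(0.5200/0.4800) = 0.0800
theta = b + logit/(1.7·a) = 0.9 + 0.0800/2.2440 = 0.9357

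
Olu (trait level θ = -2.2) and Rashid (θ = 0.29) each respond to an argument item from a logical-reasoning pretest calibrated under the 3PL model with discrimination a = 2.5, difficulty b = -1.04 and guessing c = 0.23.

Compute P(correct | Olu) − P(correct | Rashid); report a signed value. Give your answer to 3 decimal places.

-0.703

P(θ) = c + (1 − c) · 1 / (1 + exp(−a(θ − b)))
P(Olu) = 0.2702  [exponent -2.9000]
P(Rashid) = 0.9733  [exponent 3.3250]
Difference = 0.2702 − 0.9733 = -0.7031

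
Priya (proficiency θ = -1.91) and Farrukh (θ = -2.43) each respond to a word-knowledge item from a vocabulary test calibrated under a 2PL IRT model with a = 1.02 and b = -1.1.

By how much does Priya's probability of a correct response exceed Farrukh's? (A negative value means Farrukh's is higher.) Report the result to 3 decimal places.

P(θ) = 1 / (1 + exp(−a(θ − b)))
P(Priya) = 0.3044  [exponent -0.8262]
P(Farrukh) = 0.2048  [exponent -1.3566]
Difference = 0.3044 − 0.2048 = 0.0997

0.100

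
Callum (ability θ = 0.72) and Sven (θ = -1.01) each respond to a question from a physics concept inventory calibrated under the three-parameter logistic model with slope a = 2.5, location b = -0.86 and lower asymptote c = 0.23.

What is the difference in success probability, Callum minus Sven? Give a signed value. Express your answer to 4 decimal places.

0.4418

P(θ) = c + (1 − c) · 1 / (1 + exp(−a(θ − b)))
P(Callum) = 0.9855  [exponent 3.9500]
P(Sven) = 0.5436  [exponent -0.3750]
Difference = 0.9855 − 0.5436 = 0.4418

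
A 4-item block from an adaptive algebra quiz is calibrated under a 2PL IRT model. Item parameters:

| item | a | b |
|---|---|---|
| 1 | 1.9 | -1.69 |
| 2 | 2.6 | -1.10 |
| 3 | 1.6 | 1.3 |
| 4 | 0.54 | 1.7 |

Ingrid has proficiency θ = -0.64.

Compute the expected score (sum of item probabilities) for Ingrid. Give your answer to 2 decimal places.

1.91

P(θ) = 1 / (1 + exp(−a(θ − b)))
P_1 = 1/(1+e^{-1.9950}) = 0.8803
P_2 = 1/(1+e^{-1.1960}) = 0.7678
P_3 = 1/(1+e^{3.1040}) = 0.0429
P_4 = 1/(1+e^{1.2636}) = 0.2204
E[score] = 0.8803 + 0.7678 + 0.0429 + 0.2204 = 1.9114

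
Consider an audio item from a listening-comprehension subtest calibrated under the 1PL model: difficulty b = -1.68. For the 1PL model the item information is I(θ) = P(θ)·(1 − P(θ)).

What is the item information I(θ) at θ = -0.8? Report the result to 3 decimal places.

0.207

P = 1/(1+e^{-0.8800}) = 0.7068
P(1−P) = 0.7068 × 0.2932 = 0.2072
I = P(1−P) = 0.20722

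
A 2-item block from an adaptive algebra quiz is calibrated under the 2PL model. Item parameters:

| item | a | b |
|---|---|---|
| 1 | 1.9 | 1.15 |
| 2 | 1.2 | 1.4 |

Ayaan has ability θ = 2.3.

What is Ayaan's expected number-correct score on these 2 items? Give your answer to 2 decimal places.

1.65

P(θ) = 1 / (1 + exp(−a(θ − b)))
P_1 = 1/(1+e^{-2.1850}) = 0.8989
P_2 = 1/(1+e^{-1.0800}) = 0.7465
E[score] = 0.8989 + 0.7465 = 1.6454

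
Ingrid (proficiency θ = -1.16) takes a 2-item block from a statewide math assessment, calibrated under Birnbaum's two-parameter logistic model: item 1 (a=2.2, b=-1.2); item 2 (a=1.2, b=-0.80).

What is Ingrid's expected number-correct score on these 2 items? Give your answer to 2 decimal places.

0.92

P(θ) = 1 / (1 + exp(−a(θ − b)))
P_1 = 1/(1+e^{-0.0880}) = 0.5220
P_2 = 1/(1+e^{0.4320}) = 0.3936
E[score] = 0.5220 + 0.3936 = 0.9156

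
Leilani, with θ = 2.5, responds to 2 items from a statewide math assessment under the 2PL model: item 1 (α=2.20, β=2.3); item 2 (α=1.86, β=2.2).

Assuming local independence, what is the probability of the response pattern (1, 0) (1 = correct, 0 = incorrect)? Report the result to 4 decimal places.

0.2214

P(θ) = 1 / (1 + exp(−α(θ − β)))
P_1 = 1/(1+e^{-0.4400}) = 0.6083
P_2 = 1/(1+e^{-0.5580}) = 0.6360
L = P_1 × (1−P_2) = 0.6083 × 0.3640 = 0.22141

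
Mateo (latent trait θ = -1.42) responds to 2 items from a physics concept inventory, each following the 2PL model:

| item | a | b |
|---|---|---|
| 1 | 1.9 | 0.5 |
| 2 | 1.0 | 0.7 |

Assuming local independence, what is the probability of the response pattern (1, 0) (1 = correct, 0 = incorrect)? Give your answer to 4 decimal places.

P(θ) = 1 / (1 + exp(−a(θ − b)))
P_1 = 1/(1+e^{3.6480}) = 0.0254
P_2 = 1/(1+e^{2.1200}) = 0.1072
L = P_1 × (1−P_2) = 0.0254 × 0.8928 = 0.02266

0.0227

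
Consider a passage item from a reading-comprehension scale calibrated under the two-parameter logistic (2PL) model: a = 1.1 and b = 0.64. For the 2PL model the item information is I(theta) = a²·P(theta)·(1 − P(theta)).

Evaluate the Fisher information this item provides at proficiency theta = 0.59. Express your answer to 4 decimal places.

0.3023

P = 1/(1+e^{0.0550}) = 0.4863
P(1−P) = 0.4863 × 0.5137 = 0.2498
I = a² × P(1−P) = 1.1² × 0.2498 = 0.30227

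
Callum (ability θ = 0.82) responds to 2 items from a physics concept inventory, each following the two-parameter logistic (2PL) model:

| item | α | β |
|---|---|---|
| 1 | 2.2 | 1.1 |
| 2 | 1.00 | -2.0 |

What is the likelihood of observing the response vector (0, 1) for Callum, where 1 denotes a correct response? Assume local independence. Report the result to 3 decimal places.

0.613

P(θ) = 1 / (1 + exp(−α(θ − β)))
P_1 = 1/(1+e^{0.6160}) = 0.3507
P_2 = 1/(1+e^{-2.8200}) = 0.9437
L = (1−P_1) × P_2 = 0.6493 × 0.9437 = 0.61278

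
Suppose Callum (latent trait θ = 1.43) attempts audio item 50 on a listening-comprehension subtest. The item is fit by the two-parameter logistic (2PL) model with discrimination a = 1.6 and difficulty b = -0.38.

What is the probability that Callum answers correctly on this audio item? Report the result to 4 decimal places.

0.9476

P(θ) = 1 / (1 + exp(−a(θ − b)))
Exponent: 1.6 × (1.43 − (-0.38)) = 2.8960
1/(1 + e^{-2.8960}) = 0.9476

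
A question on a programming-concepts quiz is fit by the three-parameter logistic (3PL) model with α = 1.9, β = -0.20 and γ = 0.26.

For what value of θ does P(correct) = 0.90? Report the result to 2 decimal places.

P(θ) = γ + (1 − γ) · 1 / (1 + exp(−α(θ − β)))
Remove guessing floor: (0.90 − 0.26)/(1 − 0.26) = 0.8649
logit = ln(0.8649/0.1351) = 1.8563
θ = β + logit/(α) = -0.20 + 1.8563/1.9000 = 0.7770

0.78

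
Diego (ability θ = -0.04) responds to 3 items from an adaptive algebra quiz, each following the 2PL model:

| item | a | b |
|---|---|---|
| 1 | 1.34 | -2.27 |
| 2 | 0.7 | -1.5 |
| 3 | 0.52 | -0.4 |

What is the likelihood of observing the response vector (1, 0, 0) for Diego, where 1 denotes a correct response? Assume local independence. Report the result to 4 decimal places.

P(θ) = 1 / (1 + exp(−a(θ − b)))
P_1 = 1/(1+e^{-2.9882}) = 0.9520
P_2 = 1/(1+e^{-1.0220}) = 0.7354
P_3 = 1/(1+e^{-0.1872}) = 0.5467
L = P_1 × (1−P_2) × (1−P_3) = 0.9520 × 0.2646 × 0.4533 = 0.11422

0.1142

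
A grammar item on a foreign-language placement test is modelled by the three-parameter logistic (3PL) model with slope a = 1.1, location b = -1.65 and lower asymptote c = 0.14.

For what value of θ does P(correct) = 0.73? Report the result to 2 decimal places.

P(θ) = c + (1 − c) · 1 / (1 + exp(−a(θ − b)))
Remove guessing floor: (0.73 − 0.14)/(1 − 0.14) = 0.6860
logit = ln(0.6860/0.3140) = 0.7817
θ = b + logit/(a) = -1.65 + 0.7817/1.1000 = -0.9394

-0.94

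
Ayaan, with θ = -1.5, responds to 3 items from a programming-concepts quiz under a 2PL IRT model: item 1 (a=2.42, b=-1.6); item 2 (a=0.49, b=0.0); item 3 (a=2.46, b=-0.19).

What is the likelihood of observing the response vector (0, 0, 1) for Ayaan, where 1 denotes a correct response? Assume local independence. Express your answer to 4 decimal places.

0.0114

P(θ) = 1 / (1 + exp(−a(θ − b)))
P_1 = 1/(1+e^{-0.2420}) = 0.5602
P_2 = 1/(1+e^{0.7350}) = 0.3241
P_3 = 1/(1+e^{3.2226}) = 0.0383
L = (1−P_1) × (1−P_2) × P_3 = 0.4398 × 0.6759 × 0.0383 = 0.01139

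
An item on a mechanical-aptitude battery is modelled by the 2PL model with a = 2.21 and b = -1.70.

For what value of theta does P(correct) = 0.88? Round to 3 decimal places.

-0.798

P(theta) = 1 / (1 + exp(−a(theta − b)))
logit = ln(0.8800/0.1200) = 1.9924
theta = b + logit/(a) = -1.70 + 1.9924/2.2100 = -0.7984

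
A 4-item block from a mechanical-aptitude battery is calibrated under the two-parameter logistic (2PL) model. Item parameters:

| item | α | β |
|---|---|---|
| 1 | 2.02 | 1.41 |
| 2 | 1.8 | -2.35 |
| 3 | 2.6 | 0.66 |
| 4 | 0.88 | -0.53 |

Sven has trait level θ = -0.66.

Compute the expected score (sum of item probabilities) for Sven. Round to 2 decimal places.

P(θ) = 1 / (1 + exp(−α(θ − β)))
P_1 = 1/(1+e^{4.1814}) = 0.0150
P_2 = 1/(1+e^{-3.0420}) = 0.9544
P_3 = 1/(1+e^{3.4320}) = 0.0313
P_4 = 1/(1+e^{0.1144}) = 0.4714
E[score] = 0.0150 + 0.9544 + 0.0313 + 0.4714 = 1.4722

1.47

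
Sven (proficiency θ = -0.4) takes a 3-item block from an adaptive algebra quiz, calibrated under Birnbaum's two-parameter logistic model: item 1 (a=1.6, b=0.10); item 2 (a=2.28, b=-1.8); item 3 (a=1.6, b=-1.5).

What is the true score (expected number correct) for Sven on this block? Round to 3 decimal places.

P(θ) = 1 / (1 + exp(−a(θ − b)))
P_1 = 1/(1+e^{0.8000}) = 0.3100
P_2 = 1/(1+e^{-3.1920}) = 0.9605
P_3 = 1/(1+e^{-1.7600}) = 0.8532
E[score] = 0.3100 + 0.9605 + 0.8532 = 2.1238

2.124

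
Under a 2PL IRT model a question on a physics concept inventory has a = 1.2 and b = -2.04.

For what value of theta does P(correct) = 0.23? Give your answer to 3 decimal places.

-3.047

P(theta) = 1 / (1 + exp(−a(theta − b)))
logit = ln(0.2300/0.7700) = -1.2083
theta = b + logit/(a) = -2.04 + (-1.2083)/1.2000 = -3.0469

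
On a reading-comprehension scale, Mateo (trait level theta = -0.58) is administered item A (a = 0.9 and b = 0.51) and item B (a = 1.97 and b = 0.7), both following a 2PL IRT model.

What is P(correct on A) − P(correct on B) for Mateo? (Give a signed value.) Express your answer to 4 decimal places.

P(theta) = 1 / (1 + exp(−a(theta − b)))
P_A = 0.2727
P_B = 0.0744
P_A − P_B = 0.1983

0.1983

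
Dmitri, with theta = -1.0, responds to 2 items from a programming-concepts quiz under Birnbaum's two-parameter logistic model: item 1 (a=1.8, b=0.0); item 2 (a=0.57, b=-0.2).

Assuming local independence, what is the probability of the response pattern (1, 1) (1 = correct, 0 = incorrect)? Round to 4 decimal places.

0.0550

P(theta) = 1 / (1 + exp(−a(theta − b)))
P_1 = 1/(1+e^{1.8000}) = 0.1419
P_2 = 1/(1+e^{0.4560}) = 0.3879
L = P_1 × P_2 = 0.1419 × 0.3879 = 0.05503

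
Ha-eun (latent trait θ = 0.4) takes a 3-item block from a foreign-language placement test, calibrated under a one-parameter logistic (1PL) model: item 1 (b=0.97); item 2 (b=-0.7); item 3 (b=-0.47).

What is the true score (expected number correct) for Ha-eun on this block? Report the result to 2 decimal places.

P(θ) = 1 / (1 + exp(−(θ − b)))
P_1 = 1/(1+e^{0.5700}) = 0.3612
P_2 = 1/(1+e^{-1.1000}) = 0.7503
P_3 = 1/(1+e^{-0.8700}) = 0.7047
E[score] = 0.3612 + 0.7503 + 0.7047 = 1.8162

1.82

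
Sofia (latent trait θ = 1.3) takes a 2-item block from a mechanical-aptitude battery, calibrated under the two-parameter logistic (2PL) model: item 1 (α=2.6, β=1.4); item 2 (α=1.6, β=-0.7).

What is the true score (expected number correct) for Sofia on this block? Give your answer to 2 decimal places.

1.40

P(θ) = 1 / (1 + exp(−α(θ − β)))
P_1 = 1/(1+e^{0.2600}) = 0.4354
P_2 = 1/(1+e^{-3.2000}) = 0.9608
E[score] = 0.4354 + 0.9608 = 1.3962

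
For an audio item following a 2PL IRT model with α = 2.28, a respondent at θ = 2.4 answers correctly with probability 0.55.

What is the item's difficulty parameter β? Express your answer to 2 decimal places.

2.31

P(θ) = 1 / (1 + exp(−α(θ − β)))
logit(0.55) = ln(0.55/0.45) = 0.2007
β = θ − logit/(α) = 2.4 − 0.2007/2.2800 = 2.3120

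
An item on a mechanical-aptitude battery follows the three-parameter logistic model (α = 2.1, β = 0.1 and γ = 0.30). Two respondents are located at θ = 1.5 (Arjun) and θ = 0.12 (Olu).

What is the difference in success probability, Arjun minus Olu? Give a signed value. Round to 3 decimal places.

0.308

P(θ) = γ + (1 − γ) · 1 / (1 + exp(−α(θ − β)))
P(Arjun) = 0.9649  [exponent 2.9400]
P(Olu) = 0.6573  [exponent 0.0420]
Difference = 0.9649 − 0.6573 = 0.3075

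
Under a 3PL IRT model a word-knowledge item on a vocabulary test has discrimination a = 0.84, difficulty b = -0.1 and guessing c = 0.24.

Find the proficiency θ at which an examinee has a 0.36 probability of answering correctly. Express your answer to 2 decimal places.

-2.09

P(θ) = c + (1 − c) · 1 / (1 + exp(−a(θ − b)))
Remove guessing floor: (0.36 − 0.24)/(1 − 0.24) = 0.1579
logit = ln(0.1579/0.8421) = -1.6740
θ = b + logit/(a) = -0.1 + (-1.6740)/0.8400 = -2.0928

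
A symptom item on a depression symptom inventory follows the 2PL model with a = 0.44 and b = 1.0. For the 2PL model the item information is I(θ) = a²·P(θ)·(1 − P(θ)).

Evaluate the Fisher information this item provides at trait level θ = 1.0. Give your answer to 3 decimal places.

P = 1/(1+e^{0.0000}) = 0.5000
P(1−P) = 0.5000 × 0.5000 = 0.2500
I = a² × P(1−P) = 0.44² × 0.2500 = 0.04840

0.048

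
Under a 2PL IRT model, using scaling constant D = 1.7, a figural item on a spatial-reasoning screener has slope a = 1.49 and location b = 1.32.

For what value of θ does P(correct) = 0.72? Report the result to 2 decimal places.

P(θ) = 1 / (1 + exp(−D·a(θ − b)))
logit = ln(0.7200/0.2800) = 0.9445
θ = b + logit/(1.7·a) = 1.32 + 0.9445/2.5330 = 1.6929

1.69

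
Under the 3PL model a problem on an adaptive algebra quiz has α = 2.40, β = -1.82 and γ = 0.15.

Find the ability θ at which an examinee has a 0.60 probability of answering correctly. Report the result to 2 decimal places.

-1.77

P(θ) = γ + (1 − γ) · 1 / (1 + exp(−α(θ − β)))
Remove guessing floor: (0.60 − 0.15)/(1 − 0.15) = 0.5294
logit = ln(0.5294/0.4706) = 0.1178
θ = β + logit/(α) = -1.82 + 0.1178/2.4000 = -1.7709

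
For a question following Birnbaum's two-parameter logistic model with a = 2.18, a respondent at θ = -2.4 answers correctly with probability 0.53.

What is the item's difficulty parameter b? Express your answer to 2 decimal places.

P(θ) = 1 / (1 + exp(−a(θ − b)))
logit(0.53) = ln(0.53/0.47) = 0.1201
b = θ − logit/(a) = -2.4 − 0.1201/2.1800 = -2.4551

-2.46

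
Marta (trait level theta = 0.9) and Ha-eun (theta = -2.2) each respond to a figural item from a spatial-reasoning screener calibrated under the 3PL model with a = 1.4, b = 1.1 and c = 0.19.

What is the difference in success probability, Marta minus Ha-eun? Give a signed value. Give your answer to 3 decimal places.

0.341

P(theta) = c + (1 − c) · 1 / (1 + exp(−a(theta − b)))
P(Marta) = 0.5387  [exponent -0.2800]
P(Ha-eun) = 0.1979  [exponent -4.6200]
Difference = 0.5387 − 0.1979 = 0.3408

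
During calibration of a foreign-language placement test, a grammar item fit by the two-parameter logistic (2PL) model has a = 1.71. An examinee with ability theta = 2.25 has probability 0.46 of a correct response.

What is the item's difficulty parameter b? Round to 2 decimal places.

P(theta) = 1 / (1 + exp(−a(theta − b)))
logit(0.46) = ln(0.46/0.54) = -0.1603
b = theta − logit/(a) = 2.25 − (-0.1603)/1.7100 = 2.3438

2.34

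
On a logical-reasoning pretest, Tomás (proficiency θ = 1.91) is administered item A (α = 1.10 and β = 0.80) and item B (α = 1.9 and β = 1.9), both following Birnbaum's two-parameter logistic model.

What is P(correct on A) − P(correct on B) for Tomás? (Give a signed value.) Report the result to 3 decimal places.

0.267

P(θ) = 1 / (1 + exp(−α(θ − β)))
P_A = 0.7722
P_B = 0.5047
P_A − P_B = 0.2675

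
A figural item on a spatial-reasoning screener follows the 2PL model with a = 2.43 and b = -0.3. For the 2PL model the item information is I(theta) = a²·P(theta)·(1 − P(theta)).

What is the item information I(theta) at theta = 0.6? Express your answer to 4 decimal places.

0.5358

P = 1/(1+e^{-2.1870}) = 0.8991
P(1−P) = 0.8991 × 0.1009 = 0.0907
I = a² × P(1−P) = 2.43² × 0.0907 = 0.53580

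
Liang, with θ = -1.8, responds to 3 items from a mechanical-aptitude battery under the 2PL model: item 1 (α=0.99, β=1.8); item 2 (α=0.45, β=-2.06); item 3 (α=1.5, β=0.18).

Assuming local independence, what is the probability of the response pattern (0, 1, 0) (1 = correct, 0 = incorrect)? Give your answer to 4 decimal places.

P(θ) = 1 / (1 + exp(−α(θ − β)))
P_1 = 1/(1+e^{3.5640}) = 0.0275
P_2 = 1/(1+e^{-0.1170}) = 0.5292
P_3 = 1/(1+e^{2.9700}) = 0.0488
L = (1−P_1) × P_2 × (1−P_3) = 0.9725 × 0.5292 × 0.9512 = 0.48953

0.4895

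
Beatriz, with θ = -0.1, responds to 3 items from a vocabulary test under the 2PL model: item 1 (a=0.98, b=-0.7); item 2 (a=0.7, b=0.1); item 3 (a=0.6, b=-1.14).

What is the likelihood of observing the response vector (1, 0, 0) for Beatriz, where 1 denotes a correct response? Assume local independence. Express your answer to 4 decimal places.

P(θ) = 1 / (1 + exp(−a(θ − b)))
P_1 = 1/(1+e^{-0.5880}) = 0.6429
P_2 = 1/(1+e^{0.1400}) = 0.4651
P_3 = 1/(1+e^{-0.6240}) = 0.6511
L = P_1 × (1−P_2) × (1−P_3) = 0.6429 × 0.5349 × 0.3489 = 0.11998

0.1200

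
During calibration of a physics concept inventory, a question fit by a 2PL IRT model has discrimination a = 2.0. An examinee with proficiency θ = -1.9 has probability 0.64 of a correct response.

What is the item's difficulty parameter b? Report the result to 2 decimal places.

-2.19

P(θ) = 1 / (1 + exp(−a(θ − b)))
logit(0.64) = ln(0.64/0.36) = 0.5754
b = θ − logit/(a) = -1.9 − 0.5754/2.0000 = -2.1877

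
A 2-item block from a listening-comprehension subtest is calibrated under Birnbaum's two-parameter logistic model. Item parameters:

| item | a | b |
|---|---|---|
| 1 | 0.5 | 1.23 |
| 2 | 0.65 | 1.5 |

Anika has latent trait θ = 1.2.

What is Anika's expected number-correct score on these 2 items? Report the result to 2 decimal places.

0.95

P(θ) = 1 / (1 + exp(−a(θ − b)))
P_1 = 1/(1+e^{0.0150}) = 0.4963
P_2 = 1/(1+e^{0.1950}) = 0.4514
E[score] = 0.4963 + 0.4514 = 0.9477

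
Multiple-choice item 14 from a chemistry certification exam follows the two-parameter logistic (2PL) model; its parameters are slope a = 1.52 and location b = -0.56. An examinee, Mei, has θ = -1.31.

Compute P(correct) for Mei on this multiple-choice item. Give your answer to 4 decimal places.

P(θ) = 1 / (1 + exp(−a(θ − b)))
Exponent: 1.52 × (-1.31 − (-0.56)) = -1.1400
1/(1 + e^{1.1400}) = 0.2423

0.2423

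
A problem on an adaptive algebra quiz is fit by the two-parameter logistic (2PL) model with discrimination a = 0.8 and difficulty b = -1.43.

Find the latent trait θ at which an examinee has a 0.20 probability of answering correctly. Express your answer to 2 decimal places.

P(θ) = 1 / (1 + exp(−a(θ − b)))
logit = ln(0.2000/0.8000) = -1.3863
θ = b + logit/(a) = -1.43 + (-1.3863)/0.8000 = -3.1629

-3.16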